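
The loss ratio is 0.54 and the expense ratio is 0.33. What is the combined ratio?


Combined ratio = loss ratio + expense ratio
= 0.54 + 0.33
= 0.87


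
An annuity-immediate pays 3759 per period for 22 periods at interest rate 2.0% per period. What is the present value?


PV = PMT * (1 - (1+i)^(-n)) / i
= 3759 * (1 - (1+0.02)^(-22)) / 0.02
= 3759 * (1 - 0.646839) / 0.02
= 3759 * 17.658048
= 66376.6032


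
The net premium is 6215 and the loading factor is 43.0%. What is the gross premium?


Gross = net * (1 + loading)
= 6215 * (1 + 0.43)
= 6215 * 1.43
= 8887.45


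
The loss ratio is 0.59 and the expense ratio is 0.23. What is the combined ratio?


Combined ratio = loss ratio + expense ratio
= 0.59 + 0.23
= 0.82


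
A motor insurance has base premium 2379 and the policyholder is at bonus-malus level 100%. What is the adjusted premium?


adjusted = base * BM_level / 100
= 2379 * 100 / 100
= 2379 * 1.0
= 2379.0


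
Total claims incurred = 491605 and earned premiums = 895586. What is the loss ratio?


Loss ratio = claims / premiums
= 491605 / 895586
= 0.5489


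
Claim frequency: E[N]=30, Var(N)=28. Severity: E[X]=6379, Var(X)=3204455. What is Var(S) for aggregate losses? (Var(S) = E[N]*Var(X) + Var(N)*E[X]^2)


Var(S) = E[N]*Var(X) + Var(N)*E[X]^2
= 30*3204455 + 28*6379^2
= 96133650 + 1139365948
= 1.2355e+09


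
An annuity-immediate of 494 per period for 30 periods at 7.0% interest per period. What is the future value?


FV = PMT * ((1+i)^n - 1) / i
= 494 * ((1.07)^30 - 1) / 0.07
= 494 * (7.612255 - 1) / 0.07
= 46663.6284


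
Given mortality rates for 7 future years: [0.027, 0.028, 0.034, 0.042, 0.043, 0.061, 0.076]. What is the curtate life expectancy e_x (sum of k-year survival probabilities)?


e_x = sum_{k=1}^{n} k_p_x
k_p_x values:
  1_p_x = 0.973
  2_p_x = 0.945756
  3_p_x = 0.9136
  4_p_x = 0.875229
  5_p_x = 0.837594
  6_p_x = 0.786501
  7_p_x = 0.726727
e_x = 6.0584


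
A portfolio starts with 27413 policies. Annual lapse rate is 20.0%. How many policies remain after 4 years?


remaining = initial * (1 - lapse)^years
= 27413 * (1 - 0.2)^4
= 27413 * 0.4096
= 11228.3648


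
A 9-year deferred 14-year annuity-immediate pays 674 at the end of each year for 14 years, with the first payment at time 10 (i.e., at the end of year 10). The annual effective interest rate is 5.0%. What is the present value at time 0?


PV at time 9 of the 14-year annuity-immediate:
a_n = 674 * (1-(1+0.05)^(-14))/0.05 = 6671.684
Discount back 9 years to time 0:
PV = 6671.684 * (1+0.05)^(-9)
= 6671.684 * 0.644609
= 4300.627


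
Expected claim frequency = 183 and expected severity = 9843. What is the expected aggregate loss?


E[S] = E[N] * E[X]
= 183 * 9843
= 1.8013e+06


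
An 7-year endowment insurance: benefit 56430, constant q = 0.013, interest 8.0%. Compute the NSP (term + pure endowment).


Term component = 3688.3068
Pure endowment = 7_p_x * v^7 * benefit = 0.912473 * 0.58349 * 56430 = 30044.4204
NSP = 33732.7272


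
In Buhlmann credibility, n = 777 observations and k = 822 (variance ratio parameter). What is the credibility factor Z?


Z = n / (n + k)
= 777 / (777 + 822)
= 777 / 1599
= 0.4859


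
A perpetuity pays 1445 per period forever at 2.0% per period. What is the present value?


PV = PMT / i
= 1445 / 0.02
= 72250.0


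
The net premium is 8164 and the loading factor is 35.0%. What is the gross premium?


Gross = net * (1 + loading)
= 8164 * (1 + 0.35)
= 8164 * 1.35
= 11021.4


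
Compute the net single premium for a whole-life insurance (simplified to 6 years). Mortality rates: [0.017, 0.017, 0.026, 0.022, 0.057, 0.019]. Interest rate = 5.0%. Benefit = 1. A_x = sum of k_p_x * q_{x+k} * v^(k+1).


v = 0.952381
Year 0: k_p_x=1.0, q=0.017, term=0.01619
Year 1: k_p_x=0.983, q=0.017, term=0.015157
Year 2: k_p_x=0.966289, q=0.026, term=0.021703
Year 3: k_p_x=0.941165, q=0.022, term=0.017035
Year 4: k_p_x=0.92046, q=0.057, term=0.041109
Year 5: k_p_x=0.867994, q=0.019, term=0.012306
A_x = 0.1235


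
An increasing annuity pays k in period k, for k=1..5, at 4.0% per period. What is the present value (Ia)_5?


(Ia)_n = sum_{k=1}^{n} k * v^k, v = 1/(1+i)
v = 0.961538
Sum computed term by term:
(Ia)_5 = 13.0065


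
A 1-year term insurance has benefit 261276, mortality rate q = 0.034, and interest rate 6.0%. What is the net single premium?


NSP = benefit * q * v
v = 1/(1+i) = 0.943396
NSP = 261276 * 0.034 * 0.943396
= 8380.5509


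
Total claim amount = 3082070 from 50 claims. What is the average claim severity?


severity = total / number
= 3082070 / 50
= 61641.4


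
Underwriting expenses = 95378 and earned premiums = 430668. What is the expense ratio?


Expense ratio = expenses / premiums
= 95378 / 430668
= 0.2215


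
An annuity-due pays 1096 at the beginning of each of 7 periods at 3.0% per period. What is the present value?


PV_due = PMT * (1-(1+i)^(-n))/i * (1+i)
PV_immediate = 6828.3901
PV_due = 6828.3901 * 1.03
= 7033.2418


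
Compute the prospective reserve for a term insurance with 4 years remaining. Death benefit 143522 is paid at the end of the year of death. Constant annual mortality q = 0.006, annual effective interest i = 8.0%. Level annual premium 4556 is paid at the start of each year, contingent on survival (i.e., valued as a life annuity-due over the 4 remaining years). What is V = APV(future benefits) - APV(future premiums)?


v = 1/(1+i) = 0.925926
APV(future benefits) per unit = sum_{k=0}^{3} k_p_x * q * v^(k+1) = 0.019706
APV(future benefits) = 143522 * 0.019706 = 2828.2452
Life annuity-due factor ä_{x:4} = sum_{k=0}^{3} k_p_x * v^k = 3.547081
APV(future premiums) = 4556 * 3.547081 = 16160.5002
V = 2828.2452 - 16160.5002
= -13332.255


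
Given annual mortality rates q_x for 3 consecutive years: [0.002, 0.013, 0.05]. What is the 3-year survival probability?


p_k = 1 - q_k for each year
Survival = product of (1 - q_k)
= 0.998 * 0.987 * 0.95
= 0.9358


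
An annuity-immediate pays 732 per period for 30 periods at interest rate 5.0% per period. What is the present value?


PV = PMT * (1 - (1+i)^(-n)) / i
= 732 * (1 - (1+0.05)^(-30)) / 0.05
= 732 * (1 - 0.231377) / 0.05
= 732 * 15.372451
= 11252.6342


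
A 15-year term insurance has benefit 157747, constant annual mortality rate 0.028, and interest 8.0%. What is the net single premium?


NSP = benefit * sum_{k=0}^{n-1} k_p_x * q * v^(k+1)
With constant q=0.028, v=0.925926
Sum = 0.20588
NSP = 157747 * 0.20588
= 32476.9645


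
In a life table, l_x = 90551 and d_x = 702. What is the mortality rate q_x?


q_x = d_x / l_x
= 702 / 90551
= 0.0078


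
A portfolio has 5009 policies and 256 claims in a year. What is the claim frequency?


frequency = claims / policies
= 256 / 5009
= 0.0511


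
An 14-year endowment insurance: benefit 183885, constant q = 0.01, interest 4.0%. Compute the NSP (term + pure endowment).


Term component = 18326.7492
Pure endowment = 14_p_x * v^14 * benefit = 0.868746 * 0.577475 * 183885 = 92251.254
NSP = 110578.0032


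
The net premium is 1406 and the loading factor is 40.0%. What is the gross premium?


Gross = net * (1 + loading)
= 1406 * (1 + 0.4)
= 1406 * 1.4
= 1968.4


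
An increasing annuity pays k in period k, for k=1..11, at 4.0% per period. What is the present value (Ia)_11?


(Ia)_n = sum_{k=1}^{n} k * v^k, v = 1/(1+i)
v = 0.961538
Sum computed term by term:
(Ia)_11 = 49.1376


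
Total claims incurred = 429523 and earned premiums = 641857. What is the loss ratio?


Loss ratio = claims / premiums
= 429523 / 641857
= 0.6692


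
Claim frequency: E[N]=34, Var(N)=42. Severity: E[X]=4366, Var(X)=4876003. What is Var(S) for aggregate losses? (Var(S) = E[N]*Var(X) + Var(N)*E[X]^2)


Var(S) = E[N]*Var(X) + Var(N)*E[X]^2
= 34*4876003 + 42*4366^2
= 165784102 + 800602152
= 9.6639e+08


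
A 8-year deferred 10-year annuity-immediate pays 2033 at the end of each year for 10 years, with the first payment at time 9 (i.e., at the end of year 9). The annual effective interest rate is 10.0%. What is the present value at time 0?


PV at time 8 of the 10-year annuity-immediate:
a_n = 2033 * (1-(1+0.1)^(-10))/0.1 = 12491.9049
Discount back 8 years to time 0:
PV = 12491.9049 * (1+0.1)^(-8)
= 12491.9049 * 0.466507
= 5827.5658


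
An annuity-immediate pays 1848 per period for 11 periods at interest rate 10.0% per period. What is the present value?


PV = PMT * (1 - (1+i)^(-n)) / i
= 1848 * (1 - (1+0.1)^(-11)) / 0.1
= 1848 * (1 - 0.350494) / 0.1
= 1848 * 6.495061
= 12002.8727


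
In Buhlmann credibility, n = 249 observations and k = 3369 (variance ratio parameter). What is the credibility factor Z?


Z = n / (n + k)
= 249 / (249 + 3369)
= 249 / 3618
= 0.0688


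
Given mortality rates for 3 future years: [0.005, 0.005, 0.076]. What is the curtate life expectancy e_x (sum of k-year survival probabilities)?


e_x = sum_{k=1}^{n} k_p_x
k_p_x values:
  1_p_x = 0.995
  2_p_x = 0.990025
  3_p_x = 0.914783
e_x = 2.8998


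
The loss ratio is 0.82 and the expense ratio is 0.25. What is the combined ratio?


Combined ratio = loss ratio + expense ratio
= 0.82 + 0.25
= 1.07


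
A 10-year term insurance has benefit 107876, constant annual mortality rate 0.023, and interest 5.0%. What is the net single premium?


NSP = benefit * sum_{k=0}^{n-1} k_p_x * q * v^(k+1)
With constant q=0.023, v=0.952381
Sum = 0.161798
NSP = 107876 * 0.161798
= 17454.1565


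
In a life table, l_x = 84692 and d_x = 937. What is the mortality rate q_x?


q_x = d_x / l_x
= 937 / 84692
= 0.0111


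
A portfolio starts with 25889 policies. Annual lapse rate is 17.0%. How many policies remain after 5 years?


remaining = initial * (1 - lapse)^years
= 25889 * (1 - 0.17)^5
= 25889 * 0.393904
= 10197.7823


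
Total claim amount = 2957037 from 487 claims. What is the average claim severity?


severity = total / number
= 2957037 / 487
= 6071.9446


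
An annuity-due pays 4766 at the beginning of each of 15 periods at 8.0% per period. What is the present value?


PV_due = PMT * (1-(1+i)^(-n))/i * (1+i)
PV_immediate = 40794.4754
PV_due = 40794.4754 * 1.08
= 44058.0335


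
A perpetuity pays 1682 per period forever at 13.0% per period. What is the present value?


PV = PMT / i
= 1682 / 0.13
= 12938.4615


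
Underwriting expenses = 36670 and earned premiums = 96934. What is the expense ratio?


Expense ratio = expenses / premiums
= 36670 / 96934
= 0.3783


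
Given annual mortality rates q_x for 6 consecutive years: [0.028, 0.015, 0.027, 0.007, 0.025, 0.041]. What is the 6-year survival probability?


p_k = 1 - q_k for each year
Survival = product of (1 - q_k)
= 0.972 * 0.985 * 0.973 * 0.993 * 0.975 * 0.959
= 0.8649


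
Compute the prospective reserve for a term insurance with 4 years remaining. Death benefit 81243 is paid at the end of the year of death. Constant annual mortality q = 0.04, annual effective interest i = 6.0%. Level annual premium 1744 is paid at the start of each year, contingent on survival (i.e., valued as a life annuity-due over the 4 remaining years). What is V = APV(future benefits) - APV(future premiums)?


v = 1/(1+i) = 0.943396
APV(future benefits) per unit = sum_{k=0}^{3} k_p_x * q * v^(k+1) = 0.130895
APV(future benefits) = 81243 * 0.130895 = 10634.3178
Life annuity-due factor ä_{x:4} = sum_{k=0}^{3} k_p_x * v^k = 3.468723
APV(future premiums) = 1744 * 3.468723 = 6049.452
V = 10634.3178 - 6049.452
= 4584.8658


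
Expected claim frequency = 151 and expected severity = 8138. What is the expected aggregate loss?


E[S] = E[N] * E[X]
= 151 * 8138
= 1.2288e+06


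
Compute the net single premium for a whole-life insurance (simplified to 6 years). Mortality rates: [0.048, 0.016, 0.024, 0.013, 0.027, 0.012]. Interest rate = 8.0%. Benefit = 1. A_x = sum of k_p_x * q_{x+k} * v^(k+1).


v = 0.925926
Year 0: k_p_x=1.0, q=0.048, term=0.044444
Year 1: k_p_x=0.952, q=0.016, term=0.013059
Year 2: k_p_x=0.936768, q=0.024, term=0.017847
Year 3: k_p_x=0.914286, q=0.013, term=0.008736
Year 4: k_p_x=0.9024, q=0.027, term=0.016582
Year 5: k_p_x=0.878035, q=0.012, term=0.00664
A_x = 0.1073


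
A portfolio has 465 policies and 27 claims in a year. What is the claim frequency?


frequency = claims / policies
= 27 / 465
= 0.0581


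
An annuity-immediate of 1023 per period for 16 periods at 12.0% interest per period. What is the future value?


FV = PMT * ((1+i)^n - 1) / i
= 1023 * ((1.12)^16 - 1) / 0.12
= 1023 * (6.130394 - 1) / 0.12
= 43736.6059


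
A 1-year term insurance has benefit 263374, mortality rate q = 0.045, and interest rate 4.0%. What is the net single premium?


NSP = benefit * q * v
v = 1/(1+i) = 0.961538
NSP = 263374 * 0.045 * 0.961538
= 11395.9904


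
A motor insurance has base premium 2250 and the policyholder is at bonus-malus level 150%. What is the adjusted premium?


adjusted = base * BM_level / 100
= 2250 * 150 / 100
= 2250 * 1.5
= 3375.0


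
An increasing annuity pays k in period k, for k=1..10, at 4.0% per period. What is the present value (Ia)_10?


(Ia)_n = sum_{k=1}^{n} k * v^k, v = 1/(1+i)
v = 0.961538
Sum computed term by term:
(Ia)_10 = 41.9922


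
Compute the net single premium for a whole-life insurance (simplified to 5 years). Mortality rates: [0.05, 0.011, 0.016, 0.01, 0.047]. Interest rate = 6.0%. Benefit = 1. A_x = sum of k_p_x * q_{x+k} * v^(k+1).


v = 0.943396
Year 0: k_p_x=1.0, q=0.05, term=0.04717
Year 1: k_p_x=0.95, q=0.011, term=0.0093
Year 2: k_p_x=0.93955, q=0.016, term=0.012622
Year 3: k_p_x=0.924517, q=0.01, term=0.007323
Year 4: k_p_x=0.915272, q=0.047, term=0.032145
A_x = 0.1086


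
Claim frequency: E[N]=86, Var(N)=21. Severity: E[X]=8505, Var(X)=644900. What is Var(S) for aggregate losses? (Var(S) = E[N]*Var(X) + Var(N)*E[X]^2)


Var(S) = E[N]*Var(X) + Var(N)*E[X]^2
= 86*644900 + 21*8505^2
= 55461400 + 1519035525
= 1.5745e+09


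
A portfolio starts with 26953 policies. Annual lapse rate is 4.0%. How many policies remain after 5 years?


remaining = initial * (1 - lapse)^years
= 26953 * (1 - 0.04)^5
= 26953 * 0.815373
= 21976.7403


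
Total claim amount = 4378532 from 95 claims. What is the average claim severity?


severity = total / number
= 4378532 / 95
= 46089.8105


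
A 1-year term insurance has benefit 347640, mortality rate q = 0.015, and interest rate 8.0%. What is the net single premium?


NSP = benefit * q * v
v = 1/(1+i) = 0.925926
NSP = 347640 * 0.015 * 0.925926
= 4828.3333


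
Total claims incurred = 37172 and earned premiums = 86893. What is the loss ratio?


Loss ratio = claims / premiums
= 37172 / 86893
= 0.4278


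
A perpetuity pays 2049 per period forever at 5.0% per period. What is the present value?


PV = PMT / i
= 2049 / 0.05
= 40980.0


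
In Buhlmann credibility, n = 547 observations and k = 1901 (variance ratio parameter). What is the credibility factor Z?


Z = n / (n + k)
= 547 / (547 + 1901)
= 547 / 2448
= 0.2234


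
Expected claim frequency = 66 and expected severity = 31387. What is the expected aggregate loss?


E[S] = E[N] * E[X]
= 66 * 31387
= 2.0715e+06


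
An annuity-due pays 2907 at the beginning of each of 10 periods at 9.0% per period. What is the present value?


PV_due = PMT * (1-(1+i)^(-n))/i * (1+i)
PV_immediate = 18656.1309
PV_due = 18656.1309 * 1.09
= 20335.1827


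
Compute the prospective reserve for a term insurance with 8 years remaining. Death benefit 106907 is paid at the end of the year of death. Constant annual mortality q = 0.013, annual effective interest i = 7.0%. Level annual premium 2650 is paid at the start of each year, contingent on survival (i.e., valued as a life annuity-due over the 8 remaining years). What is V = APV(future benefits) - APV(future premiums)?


v = 1/(1+i) = 0.934579
APV(future benefits) per unit = sum_{k=0}^{7} k_p_x * q * v^(k+1) = 0.074529
APV(future benefits) = 106907 * 0.074529 = 7967.6254
Life annuity-due factor ä_{x:8} = sum_{k=0}^{7} k_p_x * v^k = 6.134274
APV(future premiums) = 2650 * 6.134274 = 16255.8268
V = 7967.6254 - 16255.8268
= -8288.2014


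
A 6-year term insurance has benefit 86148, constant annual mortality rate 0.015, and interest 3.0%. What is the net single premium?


NSP = benefit * sum_{k=0}^{n-1} k_p_x * q * v^(k+1)
With constant q=0.015, v=0.970874
Sum = 0.078373
NSP = 86148 * 0.078373
= 6751.669


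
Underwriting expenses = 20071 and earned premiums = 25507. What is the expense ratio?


Expense ratio = expenses / premiums
= 20071 / 25507
= 0.7869


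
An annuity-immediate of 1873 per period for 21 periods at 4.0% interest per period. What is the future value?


FV = PMT * ((1+i)^n - 1) / i
= 1873 * ((1.04)^21 - 1) / 0.04
= 1873 * (2.278768 - 1) / 0.04
= 59878.3148


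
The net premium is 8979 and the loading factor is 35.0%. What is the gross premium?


Gross = net * (1 + loading)
= 8979 * (1 + 0.35)
= 8979 * 1.35
= 12121.65


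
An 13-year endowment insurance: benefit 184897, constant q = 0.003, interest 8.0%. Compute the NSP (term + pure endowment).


Term component = 4319.8198
Pure endowment = 13_p_x * v^13 * benefit = 0.961694 * 0.367698 * 184897 = 65381.985
NSP = 69701.8048


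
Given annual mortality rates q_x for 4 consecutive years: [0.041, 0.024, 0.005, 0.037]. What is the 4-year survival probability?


p_k = 1 - q_k for each year
Survival = product of (1 - q_k)
= 0.959 * 0.976 * 0.995 * 0.963
= 0.8968


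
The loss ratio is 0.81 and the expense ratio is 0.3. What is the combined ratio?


Combined ratio = loss ratio + expense ratio
= 0.81 + 0.3
= 1.11


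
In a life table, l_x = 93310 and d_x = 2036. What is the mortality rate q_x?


q_x = d_x / l_x
= 2036 / 93310
= 0.0218


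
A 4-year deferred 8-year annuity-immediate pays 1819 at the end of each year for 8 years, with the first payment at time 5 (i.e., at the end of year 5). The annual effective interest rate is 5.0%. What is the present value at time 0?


PV at time 4 of the 8-year annuity-immediate:
a_n = 1819 * (1-(1+0.05)^(-8))/0.05 = 11756.584
Discount back 4 years to time 0:
PV = 11756.584 * (1+0.05)^(-4)
= 11756.584 * 0.822702
= 9672.1708


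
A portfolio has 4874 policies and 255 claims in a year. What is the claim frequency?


frequency = claims / policies
= 255 / 4874
= 0.0523


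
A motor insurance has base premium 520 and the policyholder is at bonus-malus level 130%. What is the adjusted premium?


adjusted = base * BM_level / 100
= 520 * 130 / 100
= 520 * 1.3
= 676.0


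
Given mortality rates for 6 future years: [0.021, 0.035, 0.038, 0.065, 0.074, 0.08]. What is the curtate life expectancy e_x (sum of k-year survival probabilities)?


e_x = sum_{k=1}^{n} k_p_x
k_p_x values:
  1_p_x = 0.979
  2_p_x = 0.944735
  3_p_x = 0.908835
  4_p_x = 0.849761
  5_p_x = 0.786878
  6_p_x = 0.723928
e_x = 5.1931


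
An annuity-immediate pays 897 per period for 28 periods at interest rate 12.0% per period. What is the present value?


PV = PMT * (1 - (1+i)^(-n)) / i
= 897 * (1 - (1+0.12)^(-28)) / 0.12
= 897 * (1 - 0.041869) / 0.12
= 897 * 7.984423
= 7162.0272


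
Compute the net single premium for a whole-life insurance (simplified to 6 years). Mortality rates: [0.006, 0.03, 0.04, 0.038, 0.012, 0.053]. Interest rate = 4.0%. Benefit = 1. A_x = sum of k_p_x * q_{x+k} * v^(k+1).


v = 0.961538
Year 0: k_p_x=1.0, q=0.006, term=0.005769
Year 1: k_p_x=0.994, q=0.03, term=0.02757
Year 2: k_p_x=0.96418, q=0.04, term=0.034286
Year 3: k_p_x=0.925613, q=0.038, term=0.030066
Year 4: k_p_x=0.89044, q=0.012, term=0.008783
Year 5: k_p_x=0.879754, q=0.053, term=0.03685
A_x = 0.1433


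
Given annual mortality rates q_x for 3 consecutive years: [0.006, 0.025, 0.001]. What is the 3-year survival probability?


p_k = 1 - q_k for each year
Survival = product of (1 - q_k)
= 0.994 * 0.975 * 0.999
= 0.9682


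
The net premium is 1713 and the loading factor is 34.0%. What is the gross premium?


Gross = net * (1 + loading)
= 1713 * (1 + 0.34)
= 1713 * 1.34
= 2295.42


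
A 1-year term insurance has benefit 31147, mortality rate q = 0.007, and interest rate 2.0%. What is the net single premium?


NSP = benefit * q * v
v = 1/(1+i) = 0.980392
NSP = 31147 * 0.007 * 0.980392
= 213.7539


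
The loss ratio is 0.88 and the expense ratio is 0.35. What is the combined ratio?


Combined ratio = loss ratio + expense ratio
= 0.88 + 0.35
= 1.23


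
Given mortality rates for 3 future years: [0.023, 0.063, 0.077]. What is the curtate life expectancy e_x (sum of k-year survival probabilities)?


e_x = sum_{k=1}^{n} k_p_x
k_p_x values:
  1_p_x = 0.977
  2_p_x = 0.915449
  3_p_x = 0.844959
e_x = 2.7374


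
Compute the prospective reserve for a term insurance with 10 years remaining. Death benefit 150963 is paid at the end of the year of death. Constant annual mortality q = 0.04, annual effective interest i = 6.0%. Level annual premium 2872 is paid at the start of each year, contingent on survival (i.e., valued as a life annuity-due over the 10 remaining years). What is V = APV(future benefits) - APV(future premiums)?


v = 1/(1+i) = 0.943396
APV(future benefits) per unit = sum_{k=0}^{9} k_p_x * q * v^(k+1) = 0.251504
APV(future benefits) = 150963 * 0.251504 = 37967.8544
Life annuity-due factor ä_{x:10} = sum_{k=0}^{9} k_p_x * v^k = 6.664866
APV(future premiums) = 2872 * 6.664866 = 19141.4947
V = 37967.8544 - 19141.4947
= 18826.3597


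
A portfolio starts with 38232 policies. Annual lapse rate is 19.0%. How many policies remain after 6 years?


remaining = initial * (1 - lapse)^years
= 38232 * (1 - 0.19)^6
= 38232 * 0.28243
= 10797.846


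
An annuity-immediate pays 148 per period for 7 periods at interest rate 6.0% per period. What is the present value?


PV = PMT * (1 - (1+i)^(-n)) / i
= 148 * (1 - (1+0.06)^(-7)) / 0.06
= 148 * (1 - 0.665057) / 0.06
= 148 * 5.582381
= 826.1925


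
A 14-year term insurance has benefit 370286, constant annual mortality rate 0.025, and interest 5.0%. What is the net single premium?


NSP = benefit * sum_{k=0}^{n-1} k_p_x * q * v^(k+1)
With constant q=0.025, v=0.952381
Sum = 0.215222
NSP = 370286 * 0.215222
= 79693.5318


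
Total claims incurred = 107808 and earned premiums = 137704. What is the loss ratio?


Loss ratio = claims / premiums
= 107808 / 137704
= 0.7829


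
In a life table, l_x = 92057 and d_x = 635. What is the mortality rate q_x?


q_x = d_x / l_x
= 635 / 92057
= 0.0069


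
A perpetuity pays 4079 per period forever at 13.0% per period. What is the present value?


PV = PMT / i
= 4079 / 0.13
= 31376.9231


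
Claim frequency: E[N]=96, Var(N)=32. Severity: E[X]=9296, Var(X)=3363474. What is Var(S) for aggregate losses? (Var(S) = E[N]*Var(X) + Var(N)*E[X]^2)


Var(S) = E[N]*Var(X) + Var(N)*E[X]^2
= 96*3363474 + 32*9296^2
= 322893504 + 2765299712
= 3.0882e+09


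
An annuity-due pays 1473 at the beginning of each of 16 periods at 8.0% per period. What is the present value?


PV_due = PMT * (1-(1+i)^(-n))/i * (1+i)
PV_immediate = 13038.0668
PV_due = 13038.0668 * 1.08
= 14081.1121


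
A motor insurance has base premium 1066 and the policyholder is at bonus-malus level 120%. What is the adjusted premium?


adjusted = base * BM_level / 100
= 1066 * 120 / 100
= 1066 * 1.2
= 1279.2


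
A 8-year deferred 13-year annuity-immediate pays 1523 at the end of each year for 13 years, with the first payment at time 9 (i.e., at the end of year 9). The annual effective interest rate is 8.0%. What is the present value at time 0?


PV at time 8 of the 13-year annuity-immediate:
a_n = 1523 * (1-(1+0.08)^(-13))/0.08 = 12037.4508
Discount back 8 years to time 0:
PV = 12037.4508 * (1+0.08)^(-8)
= 12037.4508 * 0.540269
= 6503.4601


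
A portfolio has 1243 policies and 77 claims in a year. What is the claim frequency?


frequency = claims / policies
= 77 / 1243
= 0.0619


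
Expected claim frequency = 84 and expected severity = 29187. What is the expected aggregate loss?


E[S] = E[N] * E[X]
= 84 * 29187
= 2.4517e+06


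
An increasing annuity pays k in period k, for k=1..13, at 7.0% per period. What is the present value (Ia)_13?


(Ia)_n = sum_{k=1}^{n} k * v^k, v = 1/(1+i)
v = 0.934579
Sum computed term by term:
(Ia)_13 = 50.6878


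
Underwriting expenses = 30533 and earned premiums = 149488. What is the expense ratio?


Expense ratio = expenses / premiums
= 30533 / 149488
= 0.2043


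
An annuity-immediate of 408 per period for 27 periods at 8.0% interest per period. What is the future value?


FV = PMT * ((1+i)^n - 1) / i
= 408 * ((1.08)^27 - 1) / 0.08
= 408 * (7.988061 - 1) / 0.08
= 35639.1135


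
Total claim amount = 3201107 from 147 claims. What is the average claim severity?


severity = total / number
= 3201107 / 147
= 21776.2381


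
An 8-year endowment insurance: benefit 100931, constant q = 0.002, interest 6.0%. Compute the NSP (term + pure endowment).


Term component = 1245.5414
Pure endowment = 8_p_x * v^8 * benefit = 0.984112 * 0.627412 * 100931 = 62319.2165
NSP = 63564.7579


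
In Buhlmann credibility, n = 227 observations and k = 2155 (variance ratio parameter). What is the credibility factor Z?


Z = n / (n + k)
= 227 / (227 + 2155)
= 227 / 2382
= 0.0953


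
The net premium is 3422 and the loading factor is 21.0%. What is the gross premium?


Gross = net * (1 + loading)
= 3422 * (1 + 0.21)
= 3422 * 1.21
= 4140.62


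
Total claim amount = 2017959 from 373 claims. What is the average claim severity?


severity = total / number
= 2017959 / 373
= 5410.0777


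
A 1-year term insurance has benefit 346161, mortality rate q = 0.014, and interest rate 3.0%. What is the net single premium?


NSP = benefit * q * v
v = 1/(1+i) = 0.970874
NSP = 346161 * 0.014 * 0.970874
= 4705.101


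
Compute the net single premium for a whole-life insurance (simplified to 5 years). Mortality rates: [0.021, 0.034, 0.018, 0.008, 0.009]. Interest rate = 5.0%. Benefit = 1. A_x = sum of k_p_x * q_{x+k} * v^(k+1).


v = 0.952381
Year 0: k_p_x=1.0, q=0.021, term=0.02
Year 1: k_p_x=0.979, q=0.034, term=0.030191
Year 2: k_p_x=0.945714, q=0.018, term=0.014705
Year 3: k_p_x=0.928691, q=0.008, term=0.006112
Year 4: k_p_x=0.921262, q=0.009, term=0.006496
A_x = 0.0775


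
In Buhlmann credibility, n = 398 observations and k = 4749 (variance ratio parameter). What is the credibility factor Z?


Z = n / (n + k)
= 398 / (398 + 4749)
= 398 / 5147
= 0.0773


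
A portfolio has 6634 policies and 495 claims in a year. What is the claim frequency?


frequency = claims / policies
= 495 / 6634
= 0.0746


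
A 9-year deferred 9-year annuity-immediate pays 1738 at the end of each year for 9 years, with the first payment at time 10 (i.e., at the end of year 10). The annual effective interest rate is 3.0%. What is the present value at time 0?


PV at time 9 of the 9-year annuity-immediate:
a_n = 1738 * (1-(1+0.03)^(-9))/0.03 = 13532.2573
Discount back 9 years to time 0:
PV = 13532.2573 * (1+0.03)^(-9)
= 13532.2573 * 0.766417
= 10371.3484


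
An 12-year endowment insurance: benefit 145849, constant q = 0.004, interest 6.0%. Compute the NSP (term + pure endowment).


Term component = 4798.134
Pure endowment = 12_p_x * v^12 * benefit = 0.953042 * 0.496969 * 145849 = 69078.8555
NSP = 73876.9895


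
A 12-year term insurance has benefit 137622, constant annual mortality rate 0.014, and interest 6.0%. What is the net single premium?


NSP = benefit * sum_{k=0}^{n-1} k_p_x * q * v^(k+1)
With constant q=0.014, v=0.943396
Sum = 0.109802
NSP = 137622 * 0.109802
= 15111.2089


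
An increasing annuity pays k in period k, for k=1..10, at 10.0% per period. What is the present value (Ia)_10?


(Ia)_n = sum_{k=1}^{n} k * v^k, v = 1/(1+i)
v = 0.909091
Sum computed term by term:
(Ia)_10 = 29.0359


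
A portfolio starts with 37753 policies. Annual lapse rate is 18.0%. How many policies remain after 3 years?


remaining = initial * (1 - lapse)^years
= 37753 * (1 - 0.18)^3
= 37753 * 0.551368
= 20815.7961


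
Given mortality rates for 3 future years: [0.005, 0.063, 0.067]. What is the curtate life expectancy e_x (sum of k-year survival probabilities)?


e_x = sum_{k=1}^{n} k_p_x
k_p_x values:
  1_p_x = 0.995
  2_p_x = 0.932315
  3_p_x = 0.86985
e_x = 2.7972


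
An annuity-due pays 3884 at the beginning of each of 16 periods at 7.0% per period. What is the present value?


PV_due = PMT * (1-(1+i)^(-n))/i * (1+i)
PV_immediate = 36690.7832
PV_due = 36690.7832 * 1.07
= 39259.138


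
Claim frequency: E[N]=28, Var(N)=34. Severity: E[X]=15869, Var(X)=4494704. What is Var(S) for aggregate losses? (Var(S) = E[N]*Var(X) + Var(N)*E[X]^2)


Var(S) = E[N]*Var(X) + Var(N)*E[X]^2
= 28*4494704 + 34*15869^2
= 125851712 + 8562055474
= 8.6879e+09


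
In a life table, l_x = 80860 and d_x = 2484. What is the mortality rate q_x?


q_x = d_x / l_x
= 2484 / 80860
= 0.0307


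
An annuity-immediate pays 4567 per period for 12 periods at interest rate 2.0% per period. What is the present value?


PV = PMT * (1 - (1+i)^(-n)) / i
= 4567 * (1 - (1+0.02)^(-12)) / 0.02
= 4567 * (1 - 0.788493) / 0.02
= 4567 * 10.575341
= 48297.5834


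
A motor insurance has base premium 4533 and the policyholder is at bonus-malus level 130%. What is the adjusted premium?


adjusted = base * BM_level / 100
= 4533 * 130 / 100
= 4533 * 1.3
= 5892.9


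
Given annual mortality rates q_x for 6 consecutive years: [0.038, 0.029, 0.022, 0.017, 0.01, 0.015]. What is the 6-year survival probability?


p_k = 1 - q_k for each year
Survival = product of (1 - q_k)
= 0.962 * 0.971 * 0.978 * 0.983 * 0.99 * 0.985
= 0.8757


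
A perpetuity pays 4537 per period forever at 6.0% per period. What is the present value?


PV = PMT / i
= 4537 / 0.06
= 75616.6667


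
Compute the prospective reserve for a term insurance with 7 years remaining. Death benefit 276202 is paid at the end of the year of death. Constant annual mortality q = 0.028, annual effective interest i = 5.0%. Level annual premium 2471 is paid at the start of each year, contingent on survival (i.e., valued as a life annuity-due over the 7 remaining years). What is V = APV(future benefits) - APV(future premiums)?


v = 1/(1+i) = 0.952381
APV(future benefits) per unit = sum_{k=0}^{6} k_p_x * q * v^(k+1) = 0.149851
APV(future benefits) = 276202 * 0.149851 = 41389.1933
Life annuity-due factor ä_{x:7} = sum_{k=0}^{6} k_p_x * v^k = 5.619419
APV(future premiums) = 2471 * 5.619419 = 13885.5842
V = 41389.1933 - 13885.5842
= 27503.6091


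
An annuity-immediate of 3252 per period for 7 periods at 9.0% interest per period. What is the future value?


FV = PMT * ((1+i)^n - 1) / i
= 3252 * ((1.09)^7 - 1) / 0.09
= 3252 * (1.828039 - 1) / 0.09
= 29919.8136


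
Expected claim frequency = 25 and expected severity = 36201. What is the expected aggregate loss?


E[S] = E[N] * E[X]
= 25 * 36201
= 905025


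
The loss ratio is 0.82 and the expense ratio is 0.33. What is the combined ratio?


Combined ratio = loss ratio + expense ratio
= 0.82 + 0.33
= 1.15


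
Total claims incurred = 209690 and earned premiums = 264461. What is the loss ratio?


Loss ratio = claims / premiums
= 209690 / 264461
= 0.7929


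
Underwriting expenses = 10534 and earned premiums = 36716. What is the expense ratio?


Expense ratio = expenses / premiums
= 10534 / 36716
= 0.2869


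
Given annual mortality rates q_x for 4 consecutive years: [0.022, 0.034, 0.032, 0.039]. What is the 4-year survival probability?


p_k = 1 - q_k for each year
Survival = product of (1 - q_k)
= 0.978 * 0.966 * 0.968 * 0.961
= 0.8788


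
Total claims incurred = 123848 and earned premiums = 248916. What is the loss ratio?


Loss ratio = claims / premiums
= 123848 / 248916
= 0.4975


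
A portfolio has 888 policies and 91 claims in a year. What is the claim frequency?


frequency = claims / policies
= 91 / 888
= 0.1025


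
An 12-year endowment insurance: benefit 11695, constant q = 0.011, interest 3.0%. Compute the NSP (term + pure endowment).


Term component = 1210.5226
Pure endowment = 12_p_x * v^12 * benefit = 0.8757 * 0.70138 * 11695 = 7183.0523
NSP = 8393.5749


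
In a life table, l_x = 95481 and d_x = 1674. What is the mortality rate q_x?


q_x = d_x / l_x
= 1674 / 95481
= 0.0175


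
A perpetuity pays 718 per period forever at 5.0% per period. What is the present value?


PV = PMT / i
= 718 / 0.05
= 14360.0


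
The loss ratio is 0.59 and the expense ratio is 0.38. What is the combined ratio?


Combined ratio = loss ratio + expense ratio
= 0.59 + 0.38
= 0.97


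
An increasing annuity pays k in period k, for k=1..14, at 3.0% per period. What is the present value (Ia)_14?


(Ia)_n = sum_{k=1}^{n} k * v^k, v = 1/(1+i)
v = 0.970874
Sum computed term by term:
(Ia)_14 = 79.3102


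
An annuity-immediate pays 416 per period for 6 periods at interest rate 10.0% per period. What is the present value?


PV = PMT * (1 - (1+i)^(-n)) / i
= 416 * (1 - (1+0.1)^(-6)) / 0.1
= 416 * (1 - 0.564474) / 0.1
= 416 * 4.355261
= 1811.7885


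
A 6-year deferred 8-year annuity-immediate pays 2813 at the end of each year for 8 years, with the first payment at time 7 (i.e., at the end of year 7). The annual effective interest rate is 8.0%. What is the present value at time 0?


PV at time 6 of the 8-year annuity-immediate:
a_n = 2813 * (1-(1+0.08)^(-8))/0.08 = 16165.2953
Discount back 6 years to time 0:
PV = 16165.2953 * (1+0.08)^(-6)
= 16165.2953 * 0.63017
= 10186.8781


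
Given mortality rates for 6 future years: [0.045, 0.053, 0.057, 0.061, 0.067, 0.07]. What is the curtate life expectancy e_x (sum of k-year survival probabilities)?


e_x = sum_{k=1}^{n} k_p_x
k_p_x values:
  1_p_x = 0.955
  2_p_x = 0.904385
  3_p_x = 0.852835
  4_p_x = 0.800812
  5_p_x = 0.747158
  6_p_x = 0.694857
e_x = 4.955


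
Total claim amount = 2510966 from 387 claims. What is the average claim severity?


severity = total / number
= 2510966 / 387
= 6488.2842


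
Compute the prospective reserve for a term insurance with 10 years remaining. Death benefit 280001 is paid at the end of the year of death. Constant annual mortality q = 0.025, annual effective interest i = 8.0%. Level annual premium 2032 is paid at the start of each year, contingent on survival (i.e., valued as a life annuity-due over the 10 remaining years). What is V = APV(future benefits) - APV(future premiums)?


v = 1/(1+i) = 0.925926
APV(future benefits) per unit = sum_{k=0}^{9} k_p_x * q * v^(k+1) = 0.152478
APV(future benefits) = 280001 * 0.152478 = 42694.0975
Life annuity-due factor ä_{x:10} = sum_{k=0}^{9} k_p_x * v^k = 6.587066
APV(future premiums) = 2032 * 6.587066 = 13384.9177
V = 42694.0975 - 13384.9177
= 29309.1798


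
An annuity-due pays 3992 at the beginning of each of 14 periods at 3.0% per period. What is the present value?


PV_due = PMT * (1-(1+i)^(-n))/i * (1+i)
PV_immediate = 45093.924
PV_due = 45093.924 * 1.03
= 46446.7417


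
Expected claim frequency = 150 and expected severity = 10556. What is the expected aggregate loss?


E[S] = E[N] * E[X]
= 150 * 10556
= 1.5834e+06


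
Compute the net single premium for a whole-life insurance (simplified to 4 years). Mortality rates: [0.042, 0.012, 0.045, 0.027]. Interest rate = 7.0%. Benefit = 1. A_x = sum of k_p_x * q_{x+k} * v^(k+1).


v = 0.934579
Year 0: k_p_x=1.0, q=0.042, term=0.039252
Year 1: k_p_x=0.958, q=0.012, term=0.010041
Year 2: k_p_x=0.946504, q=0.045, term=0.034768
Year 3: k_p_x=0.903911, q=0.027, term=0.018619
A_x = 0.1027


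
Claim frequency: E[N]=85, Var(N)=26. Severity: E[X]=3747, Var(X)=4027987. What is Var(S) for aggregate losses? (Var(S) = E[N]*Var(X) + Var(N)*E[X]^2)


Var(S) = E[N]*Var(X) + Var(N)*E[X]^2
= 85*4027987 + 26*3747^2
= 342378895 + 365040234
= 7.0742e+08


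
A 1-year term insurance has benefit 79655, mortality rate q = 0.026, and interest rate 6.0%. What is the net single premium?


NSP = benefit * q * v
v = 1/(1+i) = 0.943396
NSP = 79655 * 0.026 * 0.943396
= 1953.8019


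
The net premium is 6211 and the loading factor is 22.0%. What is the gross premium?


Gross = net * (1 + loading)
= 6211 * (1 + 0.22)
= 6211 * 1.22
= 7577.42


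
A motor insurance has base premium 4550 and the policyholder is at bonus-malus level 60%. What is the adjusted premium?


adjusted = base * BM_level / 100
= 4550 * 60 / 100
= 4550 * 0.6
= 2730.0


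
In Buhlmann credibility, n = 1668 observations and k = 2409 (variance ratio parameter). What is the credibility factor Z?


Z = n / (n + k)
= 1668 / (1668 + 2409)
= 1668 / 4077
= 0.4091


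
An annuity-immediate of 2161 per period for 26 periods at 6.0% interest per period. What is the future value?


FV = PMT * ((1+i)^n - 1) / i
= 2161 * ((1.06)^26 - 1) / 0.06
= 2161 * (4.549383 - 1) / 0.06
= 127836.943


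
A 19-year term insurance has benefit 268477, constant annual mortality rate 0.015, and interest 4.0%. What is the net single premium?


NSP = benefit * sum_{k=0}^{n-1} k_p_x * q * v^(k+1)
With constant q=0.015, v=0.961538
Sum = 0.175591
NSP = 268477 * 0.175591
= 47142.0208


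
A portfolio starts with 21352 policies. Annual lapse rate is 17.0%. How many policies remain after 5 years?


remaining = initial * (1 - lapse)^years
= 21352 * (1 - 0.17)^5
= 21352 * 0.393904
= 8410.6396


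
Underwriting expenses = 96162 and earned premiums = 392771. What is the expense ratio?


Expense ratio = expenses / premiums
= 96162 / 392771
= 0.2448


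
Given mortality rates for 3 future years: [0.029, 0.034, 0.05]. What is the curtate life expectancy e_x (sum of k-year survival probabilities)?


e_x = sum_{k=1}^{n} k_p_x
k_p_x values:
  1_p_x = 0.971
  2_p_x = 0.937986
  3_p_x = 0.891087
e_x = 2.8001


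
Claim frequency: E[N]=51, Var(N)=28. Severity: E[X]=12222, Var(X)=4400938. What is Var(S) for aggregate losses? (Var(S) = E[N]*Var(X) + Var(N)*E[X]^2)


Var(S) = E[N]*Var(X) + Var(N)*E[X]^2
= 51*4400938 + 28*12222^2
= 224447838 + 4182563952
= 4.4070e+09


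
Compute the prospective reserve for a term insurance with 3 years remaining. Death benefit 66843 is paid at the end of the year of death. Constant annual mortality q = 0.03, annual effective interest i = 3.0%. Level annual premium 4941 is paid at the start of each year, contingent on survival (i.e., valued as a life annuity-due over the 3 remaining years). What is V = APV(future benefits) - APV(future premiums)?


v = 1/(1+i) = 0.970874
APV(future benefits) per unit = sum_{k=0}^{2} k_p_x * q * v^(k+1) = 0.082387
APV(future benefits) = 66843 * 0.082387 = 5507.0249
Life annuity-due factor ä_{x:3} = sum_{k=0}^{2} k_p_x * v^k = 2.828636
APV(future premiums) = 4941 * 2.828636 = 13976.2908
V = 5507.0249 - 13976.2908
= -8469.2659


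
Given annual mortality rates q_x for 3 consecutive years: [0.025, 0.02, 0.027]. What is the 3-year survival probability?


p_k = 1 - q_k for each year
Survival = product of (1 - q_k)
= 0.975 * 0.98 * 0.973
= 0.9297


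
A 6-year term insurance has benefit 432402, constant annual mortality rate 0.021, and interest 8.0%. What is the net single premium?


NSP = benefit * sum_{k=0}^{n-1} k_p_x * q * v^(k+1)
With constant q=0.021, v=0.925926
Sum = 0.092562
NSP = 432402 * 0.092562
= 40023.8976


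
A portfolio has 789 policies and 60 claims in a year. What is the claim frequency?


frequency = claims / policies
= 60 / 789
= 0.076


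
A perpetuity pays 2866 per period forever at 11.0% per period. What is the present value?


PV = PMT / i
= 2866 / 0.11
= 26054.5455


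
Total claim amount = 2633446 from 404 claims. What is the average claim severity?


severity = total / number
= 2633446 / 404
= 6518.4307
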